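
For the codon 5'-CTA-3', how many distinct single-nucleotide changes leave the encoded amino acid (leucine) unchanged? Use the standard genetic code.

Position 1: TTA → 1 synonymous.
Position 2: none → 0 synonymous.
Position 3: CTT, CTC, CTG → 3 synonymous.
Total: 1 + 0 + 3 = 4.

4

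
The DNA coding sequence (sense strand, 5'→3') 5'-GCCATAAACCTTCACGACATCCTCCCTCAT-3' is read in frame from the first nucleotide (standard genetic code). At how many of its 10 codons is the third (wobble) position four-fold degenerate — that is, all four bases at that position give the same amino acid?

4

Codon 1 GCC (Ala): third position 4-fold.
Codon 2 ATA (Ile): third position 3-fold.
Codon 3 AAC (Asn): third position 2-fold.
Codon 4 CTT (Leu): third position 4-fold.
Codon 5 CAC (His): third position 2-fold.
Codon 6 GAC (Asp): third position 2-fold.
Codon 7 ATC (Ile): third position 3-fold.
Codon 8 CTC (Leu): third position 4-fold.
Codon 9 CCT (Pro): third position 4-fold.
Codon 10 CAT (His): third position 2-fold.
Four-fold degenerate third positions: 4.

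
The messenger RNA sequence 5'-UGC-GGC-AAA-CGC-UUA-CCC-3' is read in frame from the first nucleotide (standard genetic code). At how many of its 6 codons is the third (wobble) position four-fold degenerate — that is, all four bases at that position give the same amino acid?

3

Codon 1 UGC (Cys): third position 2-fold.
Codon 2 GGC (Gly): third position 4-fold.
Codon 3 AAA (Lys): third position 2-fold.
Codon 4 CGC (Arg): third position 4-fold.
Codon 5 UUA (Leu): third position 2-fold.
Codon 6 CCC (Pro): third position 4-fold.
Four-fold degenerate third positions: 3.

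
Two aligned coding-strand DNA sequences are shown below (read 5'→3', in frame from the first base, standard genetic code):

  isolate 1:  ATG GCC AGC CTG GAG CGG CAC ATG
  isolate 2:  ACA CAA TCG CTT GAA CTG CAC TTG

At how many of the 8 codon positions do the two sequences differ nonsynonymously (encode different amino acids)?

Codon 1: ATG Met / ACA Thr — nonsynonymous.
Codon 2: GCC Ala / CAA Gln — nonsynonymous.
Codon 3: AGC Ser / TCG Ser — synonymous.
Codon 4: CTG Leu / CTT Leu — synonymous.
Codon 5: GAG Glu / GAA Glu — synonymous.
Codon 6: CGG Arg / CTG Leu — nonsynonymous.
Codon 7: CAC His / CAC His — identical.
Codon 8: ATG Met / TTG Leu — nonsynonymous.
Nonsynonymous differences: 4.

4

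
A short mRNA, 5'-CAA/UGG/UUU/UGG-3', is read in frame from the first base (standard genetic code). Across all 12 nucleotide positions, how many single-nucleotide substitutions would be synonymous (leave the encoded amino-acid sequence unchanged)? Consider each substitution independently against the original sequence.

2

Codon 1 (CAA, Gln): 1 synonymous substitution.
Codon 2 (UGG, Trp): 0 synonymous substitutions.
Codon 3 (UUU, Phe): 1 synonymous substitution.
Codon 4 (UGG, Trp): 0 synonymous substitutions.
Total: 1 + 0 + 1 + 0 = 2.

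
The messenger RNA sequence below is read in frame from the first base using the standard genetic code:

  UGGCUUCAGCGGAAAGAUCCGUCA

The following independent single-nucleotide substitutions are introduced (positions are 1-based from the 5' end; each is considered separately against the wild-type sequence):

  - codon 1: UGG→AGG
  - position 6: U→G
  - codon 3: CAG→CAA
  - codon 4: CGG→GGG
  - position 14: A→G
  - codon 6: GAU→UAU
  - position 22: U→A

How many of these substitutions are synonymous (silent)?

Codon 1: UGG (Trp) → AGG (Arg) — missense.
Codon 2: CUU (Leu) → CUG (Leu) — synonymous.
Codon 3: CAG (Gln) → CAA (Gln) — synonymous.
Codon 4: CGG (Arg) → GGG (Gly) — missense.
Codon 5: AAA (Lys) → AGA (Arg) — missense.
Codon 6: GAU (Asp) → UAU (Tyr) — missense.
Codon 8: UCA (Ser) → ACA (Thr) — missense.
Synonymous: 2 of 7.

2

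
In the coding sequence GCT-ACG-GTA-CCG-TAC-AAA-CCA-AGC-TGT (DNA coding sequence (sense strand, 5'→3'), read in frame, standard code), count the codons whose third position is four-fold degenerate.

Codon 1 GCT (Ala): third position 4-fold.
Codon 2 ACG (Thr): third position 4-fold.
Codon 3 GTA (Val): third position 4-fold.
Codon 4 CCG (Pro): third position 4-fold.
Codon 5 TAC (Tyr): third position 2-fold.
Codon 6 AAA (Lys): third position 2-fold.
Codon 7 CCA (Pro): third position 4-fold.
Codon 8 AGC (Ser): third position 2-fold.
Codon 9 TGT (Cys): third position 2-fold.
Four-fold degenerate third positions: 5.

5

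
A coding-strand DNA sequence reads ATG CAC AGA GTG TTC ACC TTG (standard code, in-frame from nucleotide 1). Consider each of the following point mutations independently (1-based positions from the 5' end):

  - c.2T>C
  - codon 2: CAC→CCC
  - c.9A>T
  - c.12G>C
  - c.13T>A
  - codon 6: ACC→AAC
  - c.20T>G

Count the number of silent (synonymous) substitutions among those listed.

1

Codon 1: ATG (Met) → ACG (Thr) — missense.
Codon 2: CAC (His) → CCC (Pro) — missense.
Codon 3: AGA (Arg) → AGT (Ser) — missense.
Codon 4: GTG (Val) → GTC (Val) — synonymous.
Codon 5: TTC (Phe) → ATC (Ile) — missense.
Codon 6: ACC (Thr) → AAC (Asn) — missense.
Codon 7: TTG (Leu) → TGG (Trp) — missense.
Synonymous: 1 of 7.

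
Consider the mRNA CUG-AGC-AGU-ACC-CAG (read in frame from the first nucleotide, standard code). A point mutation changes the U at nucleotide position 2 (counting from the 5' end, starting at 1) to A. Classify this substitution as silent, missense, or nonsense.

missense

Position 2 falls in codon 1: CUG → Leu.
After the substitution the codon is CAG → Gln.
Leu ≠ Gln, so this is a missense mutation.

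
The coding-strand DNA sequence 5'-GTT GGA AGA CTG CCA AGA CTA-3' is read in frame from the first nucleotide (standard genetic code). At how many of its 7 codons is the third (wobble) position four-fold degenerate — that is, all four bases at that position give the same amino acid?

Codon 1 GTT (Val): third position 4-fold.
Codon 2 GGA (Gly): third position 4-fold.
Codon 3 AGA (Arg): third position 2-fold.
Codon 4 CTG (Leu): third position 4-fold.
Codon 5 CCA (Pro): third position 4-fold.
Codon 6 AGA (Arg): third position 2-fold.
Codon 7 CTA (Leu): third position 4-fold.
Four-fold degenerate third positions: 5.

5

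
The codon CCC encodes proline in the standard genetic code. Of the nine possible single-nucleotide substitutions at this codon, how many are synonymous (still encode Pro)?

Position 1: none → 0 synonymous.
Position 2: none → 0 synonymous.
Position 3: CCU, CCA, CCG → 3 synonymous.
Total: 0 + 0 + 3 = 3.

3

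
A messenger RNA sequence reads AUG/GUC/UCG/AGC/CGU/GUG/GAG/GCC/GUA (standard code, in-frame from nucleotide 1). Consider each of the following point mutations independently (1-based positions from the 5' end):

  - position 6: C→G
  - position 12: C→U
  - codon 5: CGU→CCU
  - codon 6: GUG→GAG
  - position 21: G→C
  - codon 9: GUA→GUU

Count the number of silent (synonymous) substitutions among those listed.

3

Codon 2: GUC (Val) → GUG (Val) — synonymous.
Codon 4: AGC (Ser) → AGU (Ser) — synonymous.
Codon 5: CGU (Arg) → CCU (Pro) — missense.
Codon 6: GUG (Val) → GAG (Glu) — missense.
Codon 7: GAG (Glu) → GAC (Asp) — missense.
Codon 9: GUA (Val) → GUU (Val) — synonymous.
Synonymous: 3 of 6.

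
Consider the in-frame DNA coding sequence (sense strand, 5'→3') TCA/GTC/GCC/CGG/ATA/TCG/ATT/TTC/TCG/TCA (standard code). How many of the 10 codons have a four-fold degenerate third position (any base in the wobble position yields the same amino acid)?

Codon 1 TCA (Ser): third position 4-fold.
Codon 2 GTC (Val): third position 4-fold.
Codon 3 GCC (Ala): third position 4-fold.
Codon 4 CGG (Arg): third position 4-fold.
Codon 5 ATA (Ile): third position 3-fold.
Codon 6 TCG (Ser): third position 4-fold.
Codon 7 ATT (Ile): third position 3-fold.
Codon 8 TTC (Phe): third position 2-fold.
Codon 9 TCG (Ser): third position 4-fold.
Codon 10 TCA (Ser): third position 4-fold.
Four-fold degenerate third positions: 7.

7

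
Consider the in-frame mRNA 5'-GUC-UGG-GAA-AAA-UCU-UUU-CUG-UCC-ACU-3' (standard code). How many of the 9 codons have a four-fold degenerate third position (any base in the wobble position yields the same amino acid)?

Codon 1 GUC (Val): third position 4-fold.
Codon 2 UGG (Trp): third position 1-fold.
Codon 3 GAA (Glu): third position 2-fold.
Codon 4 AAA (Lys): third position 2-fold.
Codon 5 UCU (Ser): third position 4-fold.
Codon 6 UUU (Phe): third position 2-fold.
Codon 7 CUG (Leu): third position 4-fold.
Codon 8 UCC (Ser): third position 4-fold.
Codon 9 ACU (Thr): third position 4-fold.
Four-fold degenerate third positions: 5.

5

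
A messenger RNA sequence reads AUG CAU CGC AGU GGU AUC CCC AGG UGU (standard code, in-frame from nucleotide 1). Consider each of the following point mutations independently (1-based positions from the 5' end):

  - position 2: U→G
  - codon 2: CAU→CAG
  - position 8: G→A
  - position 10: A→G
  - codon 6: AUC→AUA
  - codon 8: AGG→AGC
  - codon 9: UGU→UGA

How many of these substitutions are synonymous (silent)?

Codon 1: AUG (Met) → AGG (Arg) — missense.
Codon 2: CAU (His) → CAG (Gln) — missense.
Codon 3: CGC (Arg) → CAC (His) — missense.
Codon 4: AGU (Ser) → GGU (Gly) — missense.
Codon 6: AUC (Ile) → AUA (Ile) — synonymous.
Codon 8: AGG (Arg) → AGC (Ser) — missense.
Codon 9: UGU (Cys) → UGA (Stop) — nonsense.
Synonymous: 1 of 7.

1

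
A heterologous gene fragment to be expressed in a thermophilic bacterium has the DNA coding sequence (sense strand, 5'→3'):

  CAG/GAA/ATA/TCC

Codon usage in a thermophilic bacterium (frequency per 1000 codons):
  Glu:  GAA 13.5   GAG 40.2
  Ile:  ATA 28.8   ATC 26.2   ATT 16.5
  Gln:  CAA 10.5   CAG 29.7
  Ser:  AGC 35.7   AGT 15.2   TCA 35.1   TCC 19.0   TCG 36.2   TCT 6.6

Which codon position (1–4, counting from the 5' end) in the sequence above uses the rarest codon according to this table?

2

Codon 1 CAG (Gln): 29.7 per 1000.
Codon 2 GAA (Glu): 13.5 per 1000.
Codon 3 ATA (Ile): 28.8 per 1000.
Codon 4 TCC (Ser): 19.0 per 1000.
Lowest frequency is 13.5 at codon 2.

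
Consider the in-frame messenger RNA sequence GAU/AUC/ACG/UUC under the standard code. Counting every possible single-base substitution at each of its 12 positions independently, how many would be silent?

Codon 1 (GAU, Asp): 1 synonymous substitution.
Codon 2 (AUC, Ile): 2 synonymous substitutions.
Codon 3 (ACG, Thr): 3 synonymous substitutions.
Codon 4 (UUC, Phe): 1 synonymous substitution.
Total: 1 + 2 + 3 + 1 = 7.

7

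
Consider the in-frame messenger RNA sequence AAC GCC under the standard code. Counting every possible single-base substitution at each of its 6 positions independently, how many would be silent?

Codon 1 (AAC, Asn): 1 synonymous substitution.
Codon 2 (GCC, Ala): 3 synonymous substitutions.
Total: 1 + 3 = 4.

4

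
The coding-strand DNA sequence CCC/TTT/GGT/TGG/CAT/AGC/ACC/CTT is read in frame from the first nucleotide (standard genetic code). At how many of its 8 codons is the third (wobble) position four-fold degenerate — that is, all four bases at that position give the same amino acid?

Codon 1 CCC (Pro): third position 4-fold.
Codon 2 TTT (Phe): third position 2-fold.
Codon 3 GGT (Gly): third position 4-fold.
Codon 4 TGG (Trp): third position 1-fold.
Codon 5 CAT (His): third position 2-fold.
Codon 6 AGC (Ser): third position 2-fold.
Codon 7 ACC (Thr): third position 4-fold.
Codon 8 CTT (Leu): third position 4-fold.
Four-fold degenerate third positions: 4.

4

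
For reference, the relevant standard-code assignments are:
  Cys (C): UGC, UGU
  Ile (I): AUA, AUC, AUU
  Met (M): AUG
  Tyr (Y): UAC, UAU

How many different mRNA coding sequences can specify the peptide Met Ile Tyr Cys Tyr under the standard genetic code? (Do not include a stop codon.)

24

Met: 1 codon.
Ile: 3 codons.
Tyr: 2 codons.
Cys: 2 codons.
Tyr: 2 codons.
1 × 3 × 2 × 2 × 2 = 24.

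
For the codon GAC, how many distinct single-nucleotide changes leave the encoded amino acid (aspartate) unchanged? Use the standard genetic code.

1

Position 1: none → 0 synonymous.
Position 2: none → 0 synonymous.
Position 3: GAT → 1 synonymous.
Total: 0 + 0 + 1 = 1.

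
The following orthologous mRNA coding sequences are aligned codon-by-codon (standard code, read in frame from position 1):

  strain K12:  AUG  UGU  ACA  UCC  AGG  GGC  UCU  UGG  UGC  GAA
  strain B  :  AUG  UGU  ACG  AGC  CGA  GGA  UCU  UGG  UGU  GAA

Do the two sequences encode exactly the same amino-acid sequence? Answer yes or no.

yes

Codon 1: AUG Met / AUG Met — identical.
Codon 2: UGU Cys / UGU Cys — identical.
Codon 3: ACA Thr / ACG Thr — synonymous.
Codon 4: UCC Ser / AGC Ser — synonymous.
Codon 5: AGG Arg / CGA Arg — synonymous.
Codon 6: GGC Gly / GGA Gly — synonymous.
Codon 7: UCU Ser / UCU Ser — identical.
Codon 8: UGG Trp / UGG Trp — identical.
Codon 9: UGC Cys / UGU Cys — synonymous.
Codon 10: GAA Glu / GAA Glu — identical.
Nonsynonymous differences: 0 → same protein.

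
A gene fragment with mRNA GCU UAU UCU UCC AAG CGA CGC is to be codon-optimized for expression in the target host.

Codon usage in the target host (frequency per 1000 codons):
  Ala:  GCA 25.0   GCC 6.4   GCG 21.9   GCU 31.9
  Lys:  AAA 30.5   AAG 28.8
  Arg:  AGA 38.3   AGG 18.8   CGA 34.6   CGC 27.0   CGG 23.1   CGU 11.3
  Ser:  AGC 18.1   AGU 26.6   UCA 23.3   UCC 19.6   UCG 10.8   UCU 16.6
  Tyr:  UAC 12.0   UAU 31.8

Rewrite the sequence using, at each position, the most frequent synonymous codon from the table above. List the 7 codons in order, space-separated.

GCU UAU AGU AGU AAA AGA AGA

Codon 1 (Ala): best is GCU at 31.9.
Codon 2 (Tyr): best is UAU at 31.8.
Codon 3 (Ser): best is AGU at 26.6.
Codon 4 (Ser): best is AGU at 26.6.
Codon 5 (Lys): best is AAA at 30.5.
Codon 6 (Arg): best is AGA at 38.3.
Codon 7 (Arg): best is AGA at 38.3.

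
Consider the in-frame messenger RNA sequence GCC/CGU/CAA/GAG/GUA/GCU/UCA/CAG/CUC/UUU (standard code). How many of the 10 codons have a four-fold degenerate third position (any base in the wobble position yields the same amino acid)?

6

Codon 1 GCC (Ala): third position 4-fold.
Codon 2 CGU (Arg): third position 4-fold.
Codon 3 CAA (Gln): third position 2-fold.
Codon 4 GAG (Glu): third position 2-fold.
Codon 5 GUA (Val): third position 4-fold.
Codon 6 GCU (Ala): third position 4-fold.
Codon 7 UCA (Ser): third position 4-fold.
Codon 8 CAG (Gln): third position 2-fold.
Codon 9 CUC (Leu): third position 4-fold.
Codon 10 UUU (Phe): third position 2-fold.
Four-fold degenerate third positions: 6.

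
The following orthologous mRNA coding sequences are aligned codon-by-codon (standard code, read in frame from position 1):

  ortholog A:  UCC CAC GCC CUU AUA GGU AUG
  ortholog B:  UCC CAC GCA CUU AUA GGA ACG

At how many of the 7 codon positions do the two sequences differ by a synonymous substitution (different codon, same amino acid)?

Codon 1: UCC Ser / UCC Ser — identical.
Codon 2: CAC His / CAC His — identical.
Codon 3: GCC Ala / GCA Ala — synonymous.
Codon 4: CUU Leu / CUU Leu — identical.
Codon 5: AUA Ile / AUA Ile — identical.
Codon 6: GGU Gly / GGA Gly — synonymous.
Codon 7: AUG Met / ACG Thr — nonsynonymous.
Synonymous differences: 2.

2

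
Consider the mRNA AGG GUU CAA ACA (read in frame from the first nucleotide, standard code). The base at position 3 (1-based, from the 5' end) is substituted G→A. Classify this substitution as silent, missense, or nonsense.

Position 3 falls in codon 1: AGG → Arg.
After the substitution the codon is AGA → Arg.
Both encode Arg, so the change is synonymous.

silent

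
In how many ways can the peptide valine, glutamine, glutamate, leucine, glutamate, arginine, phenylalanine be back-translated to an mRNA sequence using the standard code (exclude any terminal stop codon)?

Val: 4 codons.
Gln: 2 codons.
Glu: 2 codons.
Leu: 6 codons.
Glu: 2 codons.
Arg: 6 codons.
Phe: 2 codons.
4 × 2 × 2 × 6 × 2 × 6 × 2 = 2304.

2304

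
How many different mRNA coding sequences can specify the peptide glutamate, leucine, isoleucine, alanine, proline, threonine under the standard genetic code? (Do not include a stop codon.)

2304

Glu: 2 codons.
Leu: 6 codons.
Ile: 3 codons.
Ala: 4 codons.
Pro: 4 codons.
Thr: 4 codons.
2 × 6 × 3 × 4 × 4 × 4 = 2304.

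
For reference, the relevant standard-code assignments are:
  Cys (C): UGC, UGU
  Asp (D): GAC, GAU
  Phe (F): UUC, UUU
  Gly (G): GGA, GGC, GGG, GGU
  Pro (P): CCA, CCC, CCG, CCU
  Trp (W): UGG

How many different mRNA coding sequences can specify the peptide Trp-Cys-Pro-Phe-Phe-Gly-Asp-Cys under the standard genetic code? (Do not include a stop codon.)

512

Trp: 1 codon.
Cys: 2 codons.
Pro: 4 codons.
Phe: 2 codons.
Phe: 2 codons.
Gly: 4 codons.
Asp: 2 codons.
Cys: 2 codons.
1 × 2 × 4 × 2 × 2 × 4 × 2 × 2 = 512.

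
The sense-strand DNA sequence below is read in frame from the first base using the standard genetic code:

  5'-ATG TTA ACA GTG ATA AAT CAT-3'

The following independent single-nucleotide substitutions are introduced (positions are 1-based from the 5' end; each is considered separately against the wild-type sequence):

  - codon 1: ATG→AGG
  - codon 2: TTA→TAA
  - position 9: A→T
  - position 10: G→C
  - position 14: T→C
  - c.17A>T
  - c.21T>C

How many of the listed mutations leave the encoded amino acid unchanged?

2

Codon 1: ATG (Met) → AGG (Arg) — missense.
Codon 2: TTA (Leu) → TAA (Stop) — nonsense.
Codon 3: ACA (Thr) → ACT (Thr) — synonymous.
Codon 4: GTG (Val) → CTG (Leu) — missense.
Codon 5: ATA (Ile) → ACA (Thr) — missense.
Codon 6: AAT (Asn) → ATT (Ile) — missense.
Codon 7: CAT (His) → CAC (His) — synonymous.
Synonymous: 2 of 7.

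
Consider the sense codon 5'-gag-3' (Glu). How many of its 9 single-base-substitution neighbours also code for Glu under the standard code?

1

Position 1: none → 0 synonymous.
Position 2: none → 0 synonymous.
Position 3: GAA → 1 synonymous.
Total: 0 + 0 + 1 = 1.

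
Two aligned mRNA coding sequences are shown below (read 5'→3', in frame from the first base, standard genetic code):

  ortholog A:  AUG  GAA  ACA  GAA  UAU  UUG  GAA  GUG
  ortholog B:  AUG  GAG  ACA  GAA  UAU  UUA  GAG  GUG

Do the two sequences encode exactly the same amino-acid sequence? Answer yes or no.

Codon 1: AUG Met / AUG Met — identical.
Codon 2: GAA Glu / GAG Glu — synonymous.
Codon 3: ACA Thr / ACA Thr — identical.
Codon 4: GAA Glu / GAA Glu — identical.
Codon 5: UAU Tyr / UAU Tyr — identical.
Codon 6: UUG Leu / UUA Leu — synonymous.
Codon 7: GAA Glu / GAG Glu — synonymous.
Codon 8: GUG Val / GUG Val — identical.
Nonsynonymous differences: 0 → same protein.

yes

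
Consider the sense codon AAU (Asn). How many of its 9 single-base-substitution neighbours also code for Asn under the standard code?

Position 1: none → 0 synonymous.
Position 2: none → 0 synonymous.
Position 3: AAC → 1 synonymous.
Total: 0 + 0 + 1 = 1.

1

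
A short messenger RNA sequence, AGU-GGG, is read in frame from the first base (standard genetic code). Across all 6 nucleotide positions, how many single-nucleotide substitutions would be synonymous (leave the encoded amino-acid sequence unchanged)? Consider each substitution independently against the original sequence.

Codon 1 (AGU, Ser): 1 synonymous substitution.
Codon 2 (GGG, Gly): 3 synonymous substitutions.
Total: 1 + 3 = 4.

4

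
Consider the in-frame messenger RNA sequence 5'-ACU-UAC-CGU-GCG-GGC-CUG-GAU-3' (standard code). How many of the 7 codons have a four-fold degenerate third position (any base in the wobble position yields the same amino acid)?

5

Codon 1 ACU (Thr): third position 4-fold.
Codon 2 UAC (Tyr): third position 2-fold.
Codon 3 CGU (Arg): third position 4-fold.
Codon 4 GCG (Ala): third position 4-fold.
Codon 5 GGC (Gly): third position 4-fold.
Codon 6 CUG (Leu): third position 4-fold.
Codon 7 GAU (Asp): third position 2-fold.
Four-fold degenerate third positions: 5.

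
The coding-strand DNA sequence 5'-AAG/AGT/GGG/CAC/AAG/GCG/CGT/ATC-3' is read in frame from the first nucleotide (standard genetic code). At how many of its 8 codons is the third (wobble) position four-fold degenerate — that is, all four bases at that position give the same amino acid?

Codon 1 AAG (Lys): third position 2-fold.
Codon 2 AGT (Ser): third position 2-fold.
Codon 3 GGG (Gly): third position 4-fold.
Codon 4 CAC (His): third position 2-fold.
Codon 5 AAG (Lys): third position 2-fold.
Codon 6 GCG (Ala): third position 4-fold.
Codon 7 CGT (Arg): third position 4-fold.
Codon 8 ATC (Ile): third position 3-fold.
Four-fold degenerate third positions: 3.

3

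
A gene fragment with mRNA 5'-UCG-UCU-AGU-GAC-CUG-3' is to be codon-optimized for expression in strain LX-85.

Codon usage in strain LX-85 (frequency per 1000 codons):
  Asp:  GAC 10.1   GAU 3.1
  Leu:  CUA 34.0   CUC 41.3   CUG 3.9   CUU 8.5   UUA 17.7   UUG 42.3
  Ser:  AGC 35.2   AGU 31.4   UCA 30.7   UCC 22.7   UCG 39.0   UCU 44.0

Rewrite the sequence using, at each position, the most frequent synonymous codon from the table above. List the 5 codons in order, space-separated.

Codon 1 (Ser): best is UCU at 44.0.
Codon 2 (Ser): best is UCU at 44.0.
Codon 3 (Ser): best is UCU at 44.0.
Codon 4 (Asp): best is GAC at 10.1.
Codon 5 (Leu): best is UUG at 42.3.

UCU UCU UCU GAC UUG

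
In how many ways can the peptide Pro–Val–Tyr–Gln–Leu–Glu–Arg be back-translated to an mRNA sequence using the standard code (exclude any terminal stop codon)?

4608

Pro: 4 codons.
Val: 4 codons.
Tyr: 2 codons.
Gln: 2 codons.
Leu: 6 codons.
Glu: 2 codons.
Arg: 6 codons.
4 × 4 × 2 × 2 × 6 × 2 × 6 = 4608.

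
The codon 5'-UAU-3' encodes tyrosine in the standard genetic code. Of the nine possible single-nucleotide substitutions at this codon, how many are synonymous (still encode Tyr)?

Position 1: none → 0 synonymous.
Position 2: none → 0 synonymous.
Position 3: UAC → 1 synonymous.
Total: 0 + 0 + 1 = 1.

1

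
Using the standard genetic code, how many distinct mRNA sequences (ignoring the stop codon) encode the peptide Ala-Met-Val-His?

32

Ala: 4 codons.
Met: 1 codon.
Val: 4 codons.
His: 2 codons.
4 × 1 × 4 × 2 = 32.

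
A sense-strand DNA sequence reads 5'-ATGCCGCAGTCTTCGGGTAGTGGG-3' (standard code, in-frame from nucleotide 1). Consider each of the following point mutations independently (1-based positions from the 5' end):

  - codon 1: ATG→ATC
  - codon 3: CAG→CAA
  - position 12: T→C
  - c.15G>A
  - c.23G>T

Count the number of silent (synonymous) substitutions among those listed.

3

Codon 1: ATG (Met) → ATC (Ile) — missense.
Codon 3: CAG (Gln) → CAA (Gln) — synonymous.
Codon 4: TCT (Ser) → TCC (Ser) — synonymous.
Codon 5: TCG (Ser) → TCA (Ser) — synonymous.
Codon 8: GGG (Gly) → GTG (Val) — missense.
Synonymous: 3 of 5.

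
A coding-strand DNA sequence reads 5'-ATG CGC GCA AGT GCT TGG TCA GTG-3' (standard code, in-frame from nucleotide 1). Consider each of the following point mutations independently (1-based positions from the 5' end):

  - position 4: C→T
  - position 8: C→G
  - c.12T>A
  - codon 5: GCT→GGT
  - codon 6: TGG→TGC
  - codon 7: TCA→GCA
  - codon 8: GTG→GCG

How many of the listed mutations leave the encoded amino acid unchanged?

0

Codon 2: CGC (Arg) → TGC (Cys) — missense.
Codon 3: GCA (Ala) → GGA (Gly) — missense.
Codon 4: AGT (Ser) → AGA (Arg) — missense.
Codon 5: GCT (Ala) → GGT (Gly) — missense.
Codon 6: TGG (Trp) → TGC (Cys) — missense.
Codon 7: TCA (Ser) → GCA (Ala) — missense.
Codon 8: GTG (Val) → GCG (Ala) — missense.
Synonymous: 0 of 7.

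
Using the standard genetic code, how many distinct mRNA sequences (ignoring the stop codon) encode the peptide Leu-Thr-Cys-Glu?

96

Leu: 6 codons.
Thr: 4 codons.
Cys: 2 codons.
Glu: 2 codons.
6 × 4 × 2 × 2 = 96.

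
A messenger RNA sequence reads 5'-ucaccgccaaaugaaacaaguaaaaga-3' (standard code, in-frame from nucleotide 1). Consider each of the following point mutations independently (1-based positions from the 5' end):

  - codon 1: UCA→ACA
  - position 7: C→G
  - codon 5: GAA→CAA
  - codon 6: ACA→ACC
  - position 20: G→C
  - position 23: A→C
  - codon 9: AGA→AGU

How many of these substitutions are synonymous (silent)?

Codon 1: UCA (Ser) → ACA (Thr) — missense.
Codon 3: CCA (Pro) → GCA (Ala) — missense.
Codon 5: GAA (Glu) → CAA (Gln) — missense.
Codon 6: ACA (Thr) → ACC (Thr) — synonymous.
Codon 7: AGU (Ser) → ACU (Thr) — missense.
Codon 8: AAA (Lys) → ACA (Thr) — missense.
Codon 9: AGA (Arg) → AGU (Ser) — missense.
Synonymous: 1 of 7.

1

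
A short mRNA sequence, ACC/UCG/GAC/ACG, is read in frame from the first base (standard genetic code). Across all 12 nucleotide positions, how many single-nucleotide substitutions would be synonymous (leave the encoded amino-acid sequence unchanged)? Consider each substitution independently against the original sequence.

10

Codon 1 (ACC, Thr): 3 synonymous substitutions.
Codon 2 (UCG, Ser): 3 synonymous substitutions.
Codon 3 (GAC, Asp): 1 synonymous substitution.
Codon 4 (ACG, Thr): 3 synonymous substitutions.
Total: 3 + 3 + 1 + 3 = 10.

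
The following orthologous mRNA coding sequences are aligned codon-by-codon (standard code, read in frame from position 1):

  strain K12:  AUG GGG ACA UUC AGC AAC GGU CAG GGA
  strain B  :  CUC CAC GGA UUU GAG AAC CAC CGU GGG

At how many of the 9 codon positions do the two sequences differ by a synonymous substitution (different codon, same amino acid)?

Codon 1: AUG Met / CUC Leu — nonsynonymous.
Codon 2: GGG Gly / CAC His — nonsynonymous.
Codon 3: ACA Thr / GGA Gly — nonsynonymous.
Codon 4: UUC Phe / UUU Phe — synonymous.
Codon 5: AGC Ser / GAG Glu — nonsynonymous.
Codon 6: AAC Asn / AAC Asn — identical.
Codon 7: GGU Gly / CAC His — nonsynonymous.
Codon 8: CAG Gln / CGU Arg — nonsynonymous.
Codon 9: GGA Gly / GGG Gly — synonymous.
Synonymous differences: 2.

2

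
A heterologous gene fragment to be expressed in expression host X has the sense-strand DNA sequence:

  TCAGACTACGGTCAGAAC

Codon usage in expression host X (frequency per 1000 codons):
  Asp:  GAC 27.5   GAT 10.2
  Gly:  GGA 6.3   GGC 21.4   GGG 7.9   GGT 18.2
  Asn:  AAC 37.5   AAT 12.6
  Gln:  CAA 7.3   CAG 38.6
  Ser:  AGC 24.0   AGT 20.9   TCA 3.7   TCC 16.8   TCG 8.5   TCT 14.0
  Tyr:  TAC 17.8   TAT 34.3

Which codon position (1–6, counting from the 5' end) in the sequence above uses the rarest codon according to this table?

1

Codon 1 TCA (Ser): 3.7 per 1000.
Codon 2 GAC (Asp): 27.5 per 1000.
Codon 3 TAC (Tyr): 17.8 per 1000.
Codon 4 GGT (Gly): 18.2 per 1000.
Codon 5 CAG (Gln): 38.6 per 1000.
Codon 6 AAC (Asn): 37.5 per 1000.
Lowest frequency is 3.7 at codon 1.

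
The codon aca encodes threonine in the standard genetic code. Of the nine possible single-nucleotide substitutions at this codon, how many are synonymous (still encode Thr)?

3

Position 1: none → 0 synonymous.
Position 2: none → 0 synonymous.
Position 3: ACT, ACC, ACG → 3 synonymous.
Total: 0 + 0 + 3 = 3.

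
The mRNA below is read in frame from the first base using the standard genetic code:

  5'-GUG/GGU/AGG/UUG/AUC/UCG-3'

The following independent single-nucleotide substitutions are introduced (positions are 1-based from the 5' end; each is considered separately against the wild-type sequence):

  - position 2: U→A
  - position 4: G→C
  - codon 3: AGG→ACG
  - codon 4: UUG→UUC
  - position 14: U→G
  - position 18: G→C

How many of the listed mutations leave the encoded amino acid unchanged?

1

Codon 1: GUG (Val) → GAG (Glu) — missense.
Codon 2: GGU (Gly) → CGU (Arg) — missense.
Codon 3: AGG (Arg) → ACG (Thr) — missense.
Codon 4: UUG (Leu) → UUC (Phe) — missense.
Codon 5: AUC (Ile) → AGC (Ser) — missense.
Codon 6: UCG (Ser) → UCC (Ser) — synonymous.
Synonymous: 1 of 6.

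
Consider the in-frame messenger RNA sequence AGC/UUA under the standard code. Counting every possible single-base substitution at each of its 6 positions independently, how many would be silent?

3

Codon 1 (AGC, Ser): 1 synonymous substitution.
Codon 2 (UUA, Leu): 2 synonymous substitutions.
Total: 1 + 2 = 3.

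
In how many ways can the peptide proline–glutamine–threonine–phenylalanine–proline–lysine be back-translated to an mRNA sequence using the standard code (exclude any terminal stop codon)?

512

Pro: 4 codons.
Gln: 2 codons.
Thr: 4 codons.
Phe: 2 codons.
Pro: 4 codons.
Lys: 2 codons.
4 × 2 × 4 × 2 × 4 × 2 = 512.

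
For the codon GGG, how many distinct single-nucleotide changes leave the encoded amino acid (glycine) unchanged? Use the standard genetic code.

3

Position 1: none → 0 synonymous.
Position 2: none → 0 synonymous.
Position 3: GGU, GGC, GGA → 3 synonymous.
Total: 0 + 0 + 3 = 3.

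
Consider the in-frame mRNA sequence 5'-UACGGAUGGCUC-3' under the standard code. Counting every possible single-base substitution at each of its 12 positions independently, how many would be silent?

7

Codon 1 (UAC, Tyr): 1 synonymous substitution.
Codon 2 (GGA, Gly): 3 synonymous substitutions.
Codon 3 (UGG, Trp): 0 synonymous substitutions.
Codon 4 (CUC, Leu): 3 synonymous substitutions.
Total: 1 + 3 + 0 + 3 = 7.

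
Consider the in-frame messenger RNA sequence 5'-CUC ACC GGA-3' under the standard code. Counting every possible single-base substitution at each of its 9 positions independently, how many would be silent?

9

Codon 1 (CUC, Leu): 3 synonymous substitutions.
Codon 2 (ACC, Thr): 3 synonymous substitutions.
Codon 3 (GGA, Gly): 3 synonymous substitutions.
Total: 3 + 3 + 3 = 9.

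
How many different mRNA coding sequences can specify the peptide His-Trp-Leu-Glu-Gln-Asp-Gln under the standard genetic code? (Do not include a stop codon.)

192

His: 2 codons.
Trp: 1 codon.
Leu: 6 codons.
Glu: 2 codons.
Gln: 2 codons.
Asp: 2 codons.
Gln: 2 codons.
2 × 1 × 6 × 2 × 2 × 2 × 2 = 192.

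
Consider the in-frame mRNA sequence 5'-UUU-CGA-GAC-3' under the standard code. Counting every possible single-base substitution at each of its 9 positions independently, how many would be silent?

Codon 1 (UUU, Phe): 1 synonymous substitution.
Codon 2 (CGA, Arg): 4 synonymous substitutions.
Codon 3 (GAC, Asp): 1 synonymous substitution.
Total: 1 + 4 + 1 = 6.

6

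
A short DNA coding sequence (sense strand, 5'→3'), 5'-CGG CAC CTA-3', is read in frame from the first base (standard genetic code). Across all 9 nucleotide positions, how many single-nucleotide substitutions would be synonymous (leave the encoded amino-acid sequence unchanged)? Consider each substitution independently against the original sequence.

9

Codon 1 (CGG, Arg): 4 synonymous substitutions.
Codon 2 (CAC, His): 1 synonymous substitution.
Codon 3 (CTA, Leu): 4 synonymous substitutions.
Total: 4 + 1 + 4 = 9.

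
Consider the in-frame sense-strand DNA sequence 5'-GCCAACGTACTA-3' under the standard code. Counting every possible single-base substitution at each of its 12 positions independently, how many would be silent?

11

Codon 1 (GCC, Ala): 3 synonymous substitutions.
Codon 2 (AAC, Asn): 1 synonymous substitution.
Codon 3 (GTA, Val): 3 synonymous substitutions.
Codon 4 (CTA, Leu): 4 synonymous substitutions.
Total: 3 + 1 + 3 + 4 = 11.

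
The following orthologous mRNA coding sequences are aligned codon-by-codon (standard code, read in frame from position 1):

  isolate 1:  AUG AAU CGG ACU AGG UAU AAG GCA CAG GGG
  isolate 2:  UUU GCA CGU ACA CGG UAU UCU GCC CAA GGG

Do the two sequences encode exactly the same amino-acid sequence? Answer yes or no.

Codon 1: AUG Met / UUU Phe — nonsynonymous.
Codon 2: AAU Asn / GCA Ala — nonsynonymous.
Codon 3: CGG Arg / CGU Arg — synonymous.
Codon 4: ACU Thr / ACA Thr — synonymous.
Codon 5: AGG Arg / CGG Arg — synonymous.
Codon 6: UAU Tyr / UAU Tyr — identical.
Codon 7: AAG Lys / UCU Ser — nonsynonymous.
Codon 8: GCA Ala / GCC Ala — synonymous.
Codon 9: CAG Gln / CAA Gln — synonymous.
Codon 10: GGG Gly / GGG Gly — identical.
Nonsynonymous differences: 3 → different protein.

no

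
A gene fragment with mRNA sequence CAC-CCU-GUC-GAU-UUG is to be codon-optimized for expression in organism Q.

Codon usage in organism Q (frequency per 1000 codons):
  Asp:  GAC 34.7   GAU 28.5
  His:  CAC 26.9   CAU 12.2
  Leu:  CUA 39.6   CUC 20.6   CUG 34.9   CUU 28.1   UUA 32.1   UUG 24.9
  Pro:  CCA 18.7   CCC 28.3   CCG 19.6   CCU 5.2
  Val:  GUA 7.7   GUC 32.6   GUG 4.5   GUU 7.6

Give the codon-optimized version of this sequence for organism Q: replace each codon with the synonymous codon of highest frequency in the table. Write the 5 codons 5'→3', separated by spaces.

CAC CCC GUC GAC CUA

Codon 1 (His): best is CAC at 26.9.
Codon 2 (Pro): best is CCC at 28.3.
Codon 3 (Val): best is GUC at 32.6.
Codon 4 (Asp): best is GAC at 34.7.
Codon 5 (Leu): best is CUA at 39.6.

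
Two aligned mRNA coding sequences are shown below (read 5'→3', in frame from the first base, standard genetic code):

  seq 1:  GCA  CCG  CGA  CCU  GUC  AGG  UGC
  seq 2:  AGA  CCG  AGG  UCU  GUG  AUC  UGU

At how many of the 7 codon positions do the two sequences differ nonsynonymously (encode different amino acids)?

Codon 1: GCA Ala / AGA Arg — nonsynonymous.
Codon 2: CCG Pro / CCG Pro — identical.
Codon 3: CGA Arg / AGG Arg — synonymous.
Codon 4: CCU Pro / UCU Ser — nonsynonymous.
Codon 5: GUC Val / GUG Val — synonymous.
Codon 6: AGG Arg / AUC Ile — nonsynonymous.
Codon 7: UGC Cys / UGU Cys — synonymous.
Nonsynonymous differences: 3.

3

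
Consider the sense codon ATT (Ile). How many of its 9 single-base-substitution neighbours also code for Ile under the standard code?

2

Position 1: none → 0 synonymous.
Position 2: none → 0 synonymous.
Position 3: ATC, ATA → 2 synonymous.
Total: 0 + 0 + 2 = 2.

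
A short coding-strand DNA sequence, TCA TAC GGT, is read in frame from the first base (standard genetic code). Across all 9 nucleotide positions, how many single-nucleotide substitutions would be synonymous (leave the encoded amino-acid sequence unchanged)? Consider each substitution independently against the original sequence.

7

Codon 1 (TCA, Ser): 3 synonymous substitutions.
Codon 2 (TAC, Tyr): 1 synonymous substitution.
Codon 3 (GGT, Gly): 3 synonymous substitutions.
Total: 3 + 1 + 3 = 7.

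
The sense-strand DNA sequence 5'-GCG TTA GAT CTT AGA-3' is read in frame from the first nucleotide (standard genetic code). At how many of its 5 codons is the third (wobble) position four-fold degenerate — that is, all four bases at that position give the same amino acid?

2

Codon 1 GCG (Ala): third position 4-fold.
Codon 2 TTA (Leu): third position 2-fold.
Codon 3 GAT (Asp): third position 2-fold.
Codon 4 CTT (Leu): third position 4-fold.
Codon 5 AGA (Arg): third position 2-fold.
Four-fold degenerate third positions: 2.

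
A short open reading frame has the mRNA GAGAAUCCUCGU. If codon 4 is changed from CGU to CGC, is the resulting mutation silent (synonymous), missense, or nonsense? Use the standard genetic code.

Position 12 falls in codon 4: CGU → Arg.
After the substitution the codon is CGC → Arg.
Both encode Arg, so the change is synonymous.

silent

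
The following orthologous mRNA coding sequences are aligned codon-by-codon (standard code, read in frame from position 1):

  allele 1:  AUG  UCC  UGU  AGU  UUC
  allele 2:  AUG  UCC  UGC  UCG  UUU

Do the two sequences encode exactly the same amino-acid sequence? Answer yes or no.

yes

Codon 1: AUG Met / AUG Met — identical.
Codon 2: UCC Ser / UCC Ser — identical.
Codon 3: UGU Cys / UGC Cys — synonymous.
Codon 4: AGU Ser / UCG Ser — synonymous.
Codon 5: UUC Phe / UUU Phe — synonymous.
Nonsynonymous differences: 0 → same protein.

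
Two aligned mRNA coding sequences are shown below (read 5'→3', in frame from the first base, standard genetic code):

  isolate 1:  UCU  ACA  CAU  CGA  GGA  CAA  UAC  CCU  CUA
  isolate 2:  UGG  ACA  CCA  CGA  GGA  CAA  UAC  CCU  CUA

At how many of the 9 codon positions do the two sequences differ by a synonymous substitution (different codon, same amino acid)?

0

Codon 1: UCU Ser / UGG Trp — nonsynonymous.
Codon 2: ACA Thr / ACA Thr — identical.
Codon 3: CAU His / CCA Pro — nonsynonymous.
Codon 4: CGA Arg / CGA Arg — identical.
Codon 5: GGA Gly / GGA Gly — identical.
Codon 6: CAA Gln / CAA Gln — identical.
Codon 7: UAC Tyr / UAC Tyr — identical.
Codon 8: CCU Pro / CCU Pro — identical.
Codon 9: CUA Leu / CUA Leu — identical.
Synonymous differences: 0.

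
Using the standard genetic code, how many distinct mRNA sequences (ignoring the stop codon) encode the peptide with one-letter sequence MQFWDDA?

Met: 1 codon.
Gln: 2 codons.
Phe: 2 codons.
Trp: 1 codon.
Asp: 2 codons.
Asp: 2 codons.
Ala: 4 codons.
1 × 2 × 2 × 1 × 2 × 2 × 4 = 64.

64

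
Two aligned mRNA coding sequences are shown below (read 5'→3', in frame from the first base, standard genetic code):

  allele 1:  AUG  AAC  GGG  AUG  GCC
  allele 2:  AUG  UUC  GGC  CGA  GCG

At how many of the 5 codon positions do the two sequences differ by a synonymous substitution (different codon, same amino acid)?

2

Codon 1: AUG Met / AUG Met — identical.
Codon 2: AAC Asn / UUC Phe — nonsynonymous.
Codon 3: GGG Gly / GGC Gly — synonymous.
Codon 4: AUG Met / CGA Arg — nonsynonymous.
Codon 5: GCC Ala / GCG Ala — synonymous.
Synonymous differences: 2.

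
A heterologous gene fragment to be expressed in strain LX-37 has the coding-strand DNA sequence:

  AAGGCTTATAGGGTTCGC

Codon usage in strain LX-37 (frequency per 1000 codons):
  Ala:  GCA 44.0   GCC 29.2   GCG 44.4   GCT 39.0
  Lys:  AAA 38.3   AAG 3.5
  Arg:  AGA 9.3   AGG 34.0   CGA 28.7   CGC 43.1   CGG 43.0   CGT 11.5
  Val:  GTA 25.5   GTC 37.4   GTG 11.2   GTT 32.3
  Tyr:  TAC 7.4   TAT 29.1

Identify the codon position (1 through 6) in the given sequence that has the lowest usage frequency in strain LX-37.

Codon 1 AAG (Lys): 3.5 per 1000.
Codon 2 GCT (Ala): 39.0 per 1000.
Codon 3 TAT (Tyr): 29.1 per 1000.
Codon 4 AGG (Arg): 34.0 per 1000.
Codon 5 GTT (Val): 32.3 per 1000.
Codon 6 CGC (Arg): 43.1 per 1000.
Lowest frequency is 3.5 at codon 1.

1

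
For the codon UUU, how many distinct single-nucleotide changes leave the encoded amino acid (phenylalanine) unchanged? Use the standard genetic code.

1

Position 1: none → 0 synonymous.
Position 2: none → 0 synonymous.
Position 3: UUC → 1 synonymous.
Total: 0 + 0 + 1 = 1.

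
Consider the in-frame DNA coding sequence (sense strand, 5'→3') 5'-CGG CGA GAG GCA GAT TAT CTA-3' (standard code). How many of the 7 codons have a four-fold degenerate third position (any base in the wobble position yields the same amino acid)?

Codon 1 CGG (Arg): third position 4-fold.
Codon 2 CGA (Arg): third position 4-fold.
Codon 3 GAG (Glu): third position 2-fold.
Codon 4 GCA (Ala): third position 4-fold.
Codon 5 GAT (Asp): third position 2-fold.
Codon 6 TAT (Tyr): third position 2-fold.
Codon 7 CTA (Leu): third position 4-fold.
Four-fold degenerate third positions: 4.

4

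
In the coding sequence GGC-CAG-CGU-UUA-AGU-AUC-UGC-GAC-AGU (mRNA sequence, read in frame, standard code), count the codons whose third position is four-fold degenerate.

2

Codon 1 GGC (Gly): third position 4-fold.
Codon 2 CAG (Gln): third position 2-fold.
Codon 3 CGU (Arg): third position 4-fold.
Codon 4 UUA (Leu): third position 2-fold.
Codon 5 AGU (Ser): third position 2-fold.
Codon 6 AUC (Ile): third position 3-fold.
Codon 7 UGC (Cys): third position 2-fold.
Codon 8 GAC (Asp): third position 2-fold.
Codon 9 AGU (Ser): third position 2-fold.
Four-fold degenerate third positions: 2.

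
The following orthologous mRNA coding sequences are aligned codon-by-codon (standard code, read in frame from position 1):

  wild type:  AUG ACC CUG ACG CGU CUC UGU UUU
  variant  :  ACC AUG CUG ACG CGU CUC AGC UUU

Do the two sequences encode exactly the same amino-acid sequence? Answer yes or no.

Codon 1: AUG Met / ACC Thr — nonsynonymous.
Codon 2: ACC Thr / AUG Met — nonsynonymous.
Codon 3: CUG Leu / CUG Leu — identical.
Codon 4: ACG Thr / ACG Thr — identical.
Codon 5: CGU Arg / CGU Arg — identical.
Codon 6: CUC Leu / CUC Leu — identical.
Codon 7: UGU Cys / AGC Ser — nonsynonymous.
Codon 8: UUU Phe / UUU Phe — identical.
Nonsynonymous differences: 3 → different protein.

no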